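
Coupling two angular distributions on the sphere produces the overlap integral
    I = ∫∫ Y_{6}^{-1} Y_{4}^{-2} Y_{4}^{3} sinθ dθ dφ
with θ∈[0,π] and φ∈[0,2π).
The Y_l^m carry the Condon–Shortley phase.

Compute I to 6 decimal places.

m-sum 0 ✓  L=14 even ✓  2≤4≤10 ✓
Π(2lᵢ+1) = 13×9×9 = 1053
triangle coeff Δ(6,4,4) = 1/1261260
Σ_t [2,4]: t=2:+1/4608 t=3:−1/1296 t=4:+1/4608 = -7/20736
(3j)²=20/1287 [(6 4 4; 0 0 0)], sign=-1
Σ_t [1,2]: t=1:−1/86400 t=2:+1/11520 = 13/172800
(3j)²=13/660 [(6 4 4; -1 -2 3)], sign=-1
⇒ 4πI² = 39/121
I = (+1)√(39/121/(4π)) = 0.16015286

0.160153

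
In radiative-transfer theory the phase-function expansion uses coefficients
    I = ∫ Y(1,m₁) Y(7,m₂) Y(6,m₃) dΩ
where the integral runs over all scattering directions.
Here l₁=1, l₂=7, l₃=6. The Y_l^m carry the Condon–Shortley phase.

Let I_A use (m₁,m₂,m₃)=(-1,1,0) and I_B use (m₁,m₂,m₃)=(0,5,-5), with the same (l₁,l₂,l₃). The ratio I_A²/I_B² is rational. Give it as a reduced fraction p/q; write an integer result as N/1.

Shared (l₁,l₂,l₃)=(1,7,6): N and (l;000)² cancel in I_A²/I_B².
A: Δ = 2!·0!·12!/15! = 1/1365; Racah Σ t=2..2: t=2:+1/1036800 = 1/1036800; ⇒ 3j(1 7 6; -1 1 0)² = 4/195, sgn +1
B: Δ = 2!·0!·12!/15! = 1/1365; Racah Σ t=1..1: t=1:−1/39916800 = -1/39916800; ⇒ 3j(1 7 6; 0 5 -5)² = 8/455, sgn +1
I_A²/I_B² = (4/195)/(8/455) = 7/6

7/6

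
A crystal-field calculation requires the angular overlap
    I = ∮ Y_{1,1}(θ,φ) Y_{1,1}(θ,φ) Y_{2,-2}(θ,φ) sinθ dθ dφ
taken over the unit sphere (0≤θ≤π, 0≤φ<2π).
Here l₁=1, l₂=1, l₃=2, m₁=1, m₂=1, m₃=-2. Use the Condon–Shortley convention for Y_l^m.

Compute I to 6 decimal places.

Checks pass: Σm=0; 4 even; l₃=2∈[0,2].
(2·1+1)(2·1+1)(2·2+1) = 45
Δ: 0! 2! 2! / 5! → 1/30
sum: t=0:+1/1 = 1/1
3j²(1 1 2; 0 0 0) = Δ·Π!·Σ² = 2/15  (sign +1)
sum: t=0:+1/4 = 1/4
3j²(1 1 2; 1 1 -2) = Δ·Π!·Σ² = 1/5  (sign +1)
combine: 4πI² = 45·2/15·1/5 = 6/5
take √, sign +1: I = 0.30901936

0.309019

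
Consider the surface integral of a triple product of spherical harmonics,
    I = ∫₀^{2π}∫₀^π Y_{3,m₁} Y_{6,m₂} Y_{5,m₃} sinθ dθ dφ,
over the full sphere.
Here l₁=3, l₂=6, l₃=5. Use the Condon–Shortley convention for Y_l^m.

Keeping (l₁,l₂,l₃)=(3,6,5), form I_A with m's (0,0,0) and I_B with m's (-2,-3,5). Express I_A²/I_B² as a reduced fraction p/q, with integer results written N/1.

49/18

Shared (l₁,l₂,l₃)=(3,6,5): N and (l;000)² cancel in I_A²/I_B².
A: Δ = 4!·2!·8!/15! = 1/675675; Racah Σ t=1..3: t=1:−1/8640 t=2:+1/2304 t=3:−1/8640 = 7/34560; ⇒ 3j(3 6 5; 0 0 0)² = 7/429, sgn -1
B: Δ = 4!·2!·8!/15! = 1/675675; Racah Σ t=3..3: t=3:−1/483840 = -1/483840; ⇒ 3j(3 6 5; -2 -3 5)² = 6/1001, sgn -1
I_A²/I_B² = (7/429)/(6/1001) = 49/18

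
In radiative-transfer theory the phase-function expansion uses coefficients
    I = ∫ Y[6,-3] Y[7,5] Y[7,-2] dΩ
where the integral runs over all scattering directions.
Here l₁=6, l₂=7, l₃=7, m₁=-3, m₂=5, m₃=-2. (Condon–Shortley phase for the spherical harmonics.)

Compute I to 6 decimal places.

m-sum 0 ✓  L=20 even ✓  1≤7≤13 ✓
Π(2lᵢ+1) = 13×15×15 = 2925
triangle coeff Δ(6,7,7) = 1/2444321880
Σ_t [0,6]: t=0:+1/2612736000 t=1:−1/20736000 t=2:+1/1658880 t=3:−1/746496 t=4:+1/1658880 t=5:−1/20736000 t=6:+1/2612736000 = -1/4354560
(3j)²=1000/138567 [(6 7 7; 0 0 0)], sign=+1
Σ_t [4,6]: t=4:+1/232243200 t=5:−1/29030400 t=6:+1/37324800 = -1/298598400
(3j)²=7/16796 [(6 7 7; -3 5 -2)], sign=+1
⇒ 4πI² = 131250/14919047
I = (+1)√(131250/14919047/(4π)) = 0.02645905

0.026459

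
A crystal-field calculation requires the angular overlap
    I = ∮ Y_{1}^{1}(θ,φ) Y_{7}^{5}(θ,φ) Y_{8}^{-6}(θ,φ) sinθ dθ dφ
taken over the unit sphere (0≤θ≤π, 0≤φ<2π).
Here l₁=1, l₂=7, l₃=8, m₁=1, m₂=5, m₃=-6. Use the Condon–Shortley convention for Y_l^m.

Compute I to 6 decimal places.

Checks pass: Σm=0; 16 even; l₃=8∈[6,8].
(2·1+1)(2·7+1)(2·8+1) = 765
Δ: 0! 2! 14! / 17! → 1/2040
sum: t=0:+1/25401600 = 1/25401600
3j²(1 7 8; 0 0 0) = Δ·Π!·Σ² = 8/255  (sign +1)
sum: t=0:+1/1916006400 = 1/1916006400
3j²(1 7 8; 1 5 -6) = Δ·Π!·Σ² = 91/2040  (sign +1)
combine: 4πI² = 765·8/255·91/2040 = 91/85
take √, sign +1: I = 0.29188132

0.291881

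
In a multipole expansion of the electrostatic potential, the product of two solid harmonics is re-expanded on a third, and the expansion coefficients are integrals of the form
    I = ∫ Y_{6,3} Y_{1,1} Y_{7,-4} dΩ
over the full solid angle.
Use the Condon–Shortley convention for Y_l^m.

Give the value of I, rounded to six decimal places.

Checks pass: Σm=0; 14 even; l₃=7∈[5,7].
(2·6+1)(2·1+1)(2·7+1) = 585
Δ: 0! 12! 2! / 15! → 1/1365
sum: t=0:+1/518400 = 1/518400
3j²(6 1 7; 0 0 0) = Δ·Π!·Σ² = 7/195  (sign -1)
sum: t=0:+1/4354560 = 1/4354560
3j²(6 1 7; 3 1 -4) = Δ·Π!·Σ² = 11/273  (sign -1)
combine: 4πI² = 585·7/195·11/273 = 11/13
take √, sign +1: I = 0.25948947

0.259489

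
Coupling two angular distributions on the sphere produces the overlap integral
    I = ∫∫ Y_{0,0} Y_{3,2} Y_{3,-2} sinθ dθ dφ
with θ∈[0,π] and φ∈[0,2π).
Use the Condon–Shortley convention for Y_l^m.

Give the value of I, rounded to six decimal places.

m-sum 0 ✓  L=6 even ✓  3≤3≤3 ✓
Π(2lᵢ+1) = 1×7×7 = 49
triangle coeff Δ(0,3,3) = 1/7
Σ_t [0,0]: t=0:+1/36 = 1/36
(3j)²=1/7 [(0 3 3; 0 0 0)], sign=-1
Σ_t [0,0]: t=0:+1/120 = 1/120
(3j)²=1/7 [(0 3 3; 0 2 -2)], sign=-1
⇒ 4πI² = 1/1
I = (+1)√(1/1/(4π)) = 0.28209479

0.282095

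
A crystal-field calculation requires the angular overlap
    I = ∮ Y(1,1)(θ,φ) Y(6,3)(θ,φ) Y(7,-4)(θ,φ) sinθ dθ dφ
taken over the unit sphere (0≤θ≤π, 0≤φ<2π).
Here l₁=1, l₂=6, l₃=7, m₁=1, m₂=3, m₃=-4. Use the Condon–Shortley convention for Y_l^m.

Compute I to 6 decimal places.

0.259489

Checks pass: Σm=0; 14 even; l₃=7∈[5,7].
(2·1+1)(2·6+1)(2·7+1) = 585
Δ: 0! 2! 12! / 15! → 1/1365
sum: t=0:+1/518400 = 1/518400
3j²(1 6 7; 0 0 0) = Δ·Π!·Σ² = 7/195  (sign -1)
sum: t=0:+1/4354560 = 1/4354560
3j²(1 6 7; 1 3 -4) = Δ·Π!·Σ² = 11/273  (sign -1)
combine: 4πI² = 585·7/195·11/273 = 11/13
take √, sign +1: I = 0.25948947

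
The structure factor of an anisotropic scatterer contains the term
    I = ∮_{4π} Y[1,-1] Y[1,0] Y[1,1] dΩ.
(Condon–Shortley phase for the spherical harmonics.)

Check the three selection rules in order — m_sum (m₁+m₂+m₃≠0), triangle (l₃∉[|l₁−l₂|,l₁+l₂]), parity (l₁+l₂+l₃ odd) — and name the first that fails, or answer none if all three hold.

parity

m₁+m₂+m₃ = -1 + 0 + 1 = 0  ✓
triangle: |1−1|=0 ≤ l₃=1 ≤ 1+1=2  ✓
parity: l₁+l₂+l₃ = 3 is odd  ✗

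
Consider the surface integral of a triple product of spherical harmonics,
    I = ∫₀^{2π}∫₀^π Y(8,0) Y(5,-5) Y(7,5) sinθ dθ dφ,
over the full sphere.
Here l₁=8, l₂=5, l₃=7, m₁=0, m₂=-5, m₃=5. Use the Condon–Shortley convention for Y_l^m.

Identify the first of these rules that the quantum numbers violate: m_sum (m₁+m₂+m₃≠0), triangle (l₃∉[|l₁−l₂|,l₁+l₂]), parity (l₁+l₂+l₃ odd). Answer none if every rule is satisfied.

none

azimuthal sum: 0 − 5 + 5 = 0  ✓
3 ≤ 7 ≤ 13 (triangle on l)  ✓
L = 8 + 5 + 7 = 20 (even)  ✓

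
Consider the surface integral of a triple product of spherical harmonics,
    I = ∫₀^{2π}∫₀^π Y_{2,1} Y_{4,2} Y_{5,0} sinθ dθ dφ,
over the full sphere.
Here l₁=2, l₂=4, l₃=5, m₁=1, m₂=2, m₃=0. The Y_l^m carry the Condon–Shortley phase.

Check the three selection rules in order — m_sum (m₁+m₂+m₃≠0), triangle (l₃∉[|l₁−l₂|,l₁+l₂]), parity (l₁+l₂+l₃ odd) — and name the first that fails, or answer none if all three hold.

m_sum

azimuthal sum: 1 + 2 + 0 = 3  ✗
2 ≤ 5 ≤ 6 (triangle on l)
L = 2 + 4 + 5 = 11 (odd)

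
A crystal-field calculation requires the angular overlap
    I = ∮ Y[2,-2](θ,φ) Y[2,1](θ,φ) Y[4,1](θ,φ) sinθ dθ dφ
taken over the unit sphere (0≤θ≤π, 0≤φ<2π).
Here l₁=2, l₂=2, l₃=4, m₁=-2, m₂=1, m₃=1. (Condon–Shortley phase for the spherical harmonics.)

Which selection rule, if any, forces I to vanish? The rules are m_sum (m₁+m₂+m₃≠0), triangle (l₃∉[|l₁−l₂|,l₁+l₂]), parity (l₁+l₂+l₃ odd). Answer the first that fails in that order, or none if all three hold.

none

azimuthal sum: -2 + 1 + 1 = 0  ✓
0 ≤ 4 ≤ 4 (triangle on l)  ✓
L = 2 + 2 + 4 = 8 (even)  ✓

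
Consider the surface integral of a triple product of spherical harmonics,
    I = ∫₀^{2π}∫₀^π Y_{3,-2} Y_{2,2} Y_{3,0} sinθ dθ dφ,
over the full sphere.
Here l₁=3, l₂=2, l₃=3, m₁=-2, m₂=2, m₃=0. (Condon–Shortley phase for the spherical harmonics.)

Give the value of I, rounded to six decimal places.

Rules hold: Σm=0, L=8 even, 1≤3≤5.
N = 7·5·7 = 245
Δ = 2!·4!·2!/9! = 1/3780
Racah Σ t=0..2: t=0:+1/24 t=1:−1/4 t=2:+1/24 = -1/6
⇒ 3j(3 2 3; 0 0 0)² = 4/105, sgn +1
Racah Σ t=2..2: t=2:+1/24 = 1/24
⇒ 3j(3 2 3; -2 2 0)² = 1/21, sgn -1
4πI² = N·(3j₀)²·(3jₘ)² = 4/9
I = -1·√(0.444444/4π) = -0.18806319

-0.188063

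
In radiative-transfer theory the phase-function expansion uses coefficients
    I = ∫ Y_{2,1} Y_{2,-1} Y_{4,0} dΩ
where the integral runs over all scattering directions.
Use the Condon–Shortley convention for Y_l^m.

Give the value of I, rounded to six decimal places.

Rules hold: Σm=0, L=8 even, 0≤4≤4.
N = 5·5·9 = 225
Δ = 0!·4!·4!/9! = 1/630
Racah Σ t=0..0: t=0:+1/16 = 1/16
⇒ 3j(2 2 4; 0 0 0)² = 2/35, sgn +1
Racah Σ t=0..0: t=0:+1/36 = 1/36
⇒ 3j(2 2 4; 1 -1 0)² = 8/315, sgn +1
4πI² = N·(3j₀)²·(3jₘ)² = 16/49
I = +1·√(0.326531/4π) = 0.16119702

0.161197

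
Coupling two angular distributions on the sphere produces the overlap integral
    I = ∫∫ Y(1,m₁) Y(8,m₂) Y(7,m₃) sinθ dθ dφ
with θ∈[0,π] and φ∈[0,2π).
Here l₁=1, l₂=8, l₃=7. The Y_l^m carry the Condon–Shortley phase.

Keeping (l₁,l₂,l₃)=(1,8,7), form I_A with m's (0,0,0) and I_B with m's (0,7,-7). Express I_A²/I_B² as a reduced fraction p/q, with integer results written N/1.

64/15

l's match ⇒ only the (l;m) 3-j factors differ between A and B.
A: triangle coeff Δ(1,8,7) = 1/2040; Σ_t [1,1]: t=1:−1/25401600 = -1/25401600; (3j)²=8/255 [(1 8 7; 0 0 0)], sign=+1
B: triangle coeff Δ(1,8,7) = 1/2040; Σ_t [1,1]: t=1:−1/87178291200 = -1/87178291200; (3j)²=1/136 [(1 8 7; 0 7 -7)], sign=-1
I_A²/I_B² = (8/255)/(1/136) = 64/15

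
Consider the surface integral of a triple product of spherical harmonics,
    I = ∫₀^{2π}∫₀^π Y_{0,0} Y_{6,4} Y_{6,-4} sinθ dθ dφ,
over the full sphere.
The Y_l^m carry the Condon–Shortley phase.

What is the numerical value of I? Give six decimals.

0.282095

Checks pass: Σm=0; 12 even; l₃=6∈[6,6].
(2·0+1)(2·6+1)(2·6+1) = 169
Δ: 0! 0! 12! / 13! → 1/13
sum: t=0:+1/518400 = 1/518400
3j²(0 6 6; 0 0 0) = Δ·Π!·Σ² = 1/13  (sign +1)
sum: t=0:+1/7257600 = 1/7257600
3j²(0 6 6; 0 4 -4) = Δ·Π!·Σ² = 1/13  (sign +1)
combine: 4πI² = 169·1/13·1/13 = 1/1
take √, sign +1: I = 0.28209479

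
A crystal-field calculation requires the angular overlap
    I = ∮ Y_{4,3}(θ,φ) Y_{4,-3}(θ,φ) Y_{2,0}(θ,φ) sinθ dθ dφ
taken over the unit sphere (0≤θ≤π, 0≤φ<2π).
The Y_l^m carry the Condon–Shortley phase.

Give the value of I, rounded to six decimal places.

0.057344

Checks pass: Σm=0; 10 even; l₃=2∈[0,8].
(2·4+1)(2·4+1)(2·2+1) = 405
Δ: 6! 2! 2! / 11! → 1/13860
sum: t=2:+1/192 t=3:−1/36 t=4:+1/192 = -5/288
3j²(4 4 2; 0 0 0) = Δ·Π!·Σ² = 20/693  (sign -1)
sum: t=0:+1/720 t=1:−1/480 = -1/1440
3j²(4 4 2; 3 -3 0) = Δ·Π!·Σ² = 7/1980  (sign -1)
combine: 4πI² = 405·20/693·7/1980 = 5/121
take √, sign +1: I = 0.05734392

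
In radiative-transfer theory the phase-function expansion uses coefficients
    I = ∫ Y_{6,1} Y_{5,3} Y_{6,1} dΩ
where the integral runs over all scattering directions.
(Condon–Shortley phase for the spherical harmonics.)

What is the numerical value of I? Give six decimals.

0.000000

m-sum = 1 + 3 + 1 = 5 ≠ 0 ⇒ I = 0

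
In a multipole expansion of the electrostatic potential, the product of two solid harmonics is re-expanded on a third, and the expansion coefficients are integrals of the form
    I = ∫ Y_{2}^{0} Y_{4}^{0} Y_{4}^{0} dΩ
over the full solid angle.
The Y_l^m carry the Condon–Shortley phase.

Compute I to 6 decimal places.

Checks pass: Σm=0; 10 even; l₃=4∈[2,6].
(2·2+1)(2·4+1)(2·4+1) = 405
Δ: 2! 2! 6! / 11! → 1/13860
sum: t=0:+1/192 t=1:−1/36 t=2:+1/192 = -5/288
3j²(2 4 4; 0 0 0) = Δ·Π!·Σ² = 20/693  (sign -1)
(m-triple is (0,0,0) — same symbol as above.)
combine: 4πI² = 405·20/693·20/693 = 2000/5929
take √, sign +1: I = 0.16383977

0.163840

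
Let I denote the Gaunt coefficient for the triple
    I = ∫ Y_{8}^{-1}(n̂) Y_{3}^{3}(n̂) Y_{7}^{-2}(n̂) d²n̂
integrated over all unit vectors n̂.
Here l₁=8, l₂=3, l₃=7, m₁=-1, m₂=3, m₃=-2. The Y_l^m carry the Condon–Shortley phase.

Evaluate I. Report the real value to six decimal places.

0.148075

Rules hold: Σm=0, L=18 even, 5≤7≤11.
N = 17·7·15 = 1785
Δ = 4!·12!·2!/19! = 1/5290740
Racah Σ t=1..3: t=1:−1/7257600 t=2:+1/2073600 t=3:−1/7257600 = 1/4838400
⇒ 3j(8 3 7; 0 0 0)² = 252/20995, sgn -1
Racah Σ t=4..4: t=4:+1/29030400 = 1/29030400
⇒ 3j(8 3 7; -1 3 -2)² = 54/4199, sgn -1
4πI² = N·(3j₀)²·(3jₘ)² = 285768/1037153
I = +1·√(0.275531/4π) = 0.14807456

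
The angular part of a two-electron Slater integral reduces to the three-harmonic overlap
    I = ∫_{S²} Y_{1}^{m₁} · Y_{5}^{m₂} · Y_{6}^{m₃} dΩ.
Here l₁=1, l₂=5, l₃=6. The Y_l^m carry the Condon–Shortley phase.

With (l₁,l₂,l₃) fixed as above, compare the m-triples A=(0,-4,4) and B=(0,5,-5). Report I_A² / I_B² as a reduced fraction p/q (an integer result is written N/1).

Shared (l₁,l₂,l₃)=(1,5,6): N and (l;000)² cancel in I_A²/I_B².
A: Δ = 0!·2!·10!/13! = 1/858; Racah Σ t=0..0: t=0:+1/362880 = 1/362880; ⇒ 3j(1 5 6; 0 -4 4)² = 10/429, sgn +1
B: Δ = 0!·2!·10!/13! = 1/858; Racah Σ t=0..0: t=0:+1/3628800 = 1/3628800; ⇒ 3j(1 5 6; 0 5 -5)² = 1/78, sgn -1
I_A²/I_B² = (10/429)/(1/78) = 20/11

20/11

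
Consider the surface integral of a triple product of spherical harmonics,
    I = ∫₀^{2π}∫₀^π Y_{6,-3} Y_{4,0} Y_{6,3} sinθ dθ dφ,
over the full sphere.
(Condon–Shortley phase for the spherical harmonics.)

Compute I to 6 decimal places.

0.081461

m-sum 0 ✓  L=16 even ✓  2≤6≤10 ✓
Π(2lᵢ+1) = 13×9×13 = 1521
triangle coeff Δ(6,4,6) = 1/15315300
Σ_t [0,4]: t=0:+1/829440 t=1:−1/25920 t=2:+1/9216 t=3:−1/25920 t=4:+1/829440 = 7/207360
(3j)²=28/2431 [(6 4 6; 0 0 0)], sign=+1
Σ_t [1,4]: t=1:−1/1451520 t=2:+1/80640 t=3:−1/51840 t=4:+1/414720 = -1/193536
(3j)²=81/17017 [(6 4 6; -3 0 3)], sign=+1
⇒ 4πI² = 2916/34969
I = (+1)√(2916/34969/(4π)) = 0.08146053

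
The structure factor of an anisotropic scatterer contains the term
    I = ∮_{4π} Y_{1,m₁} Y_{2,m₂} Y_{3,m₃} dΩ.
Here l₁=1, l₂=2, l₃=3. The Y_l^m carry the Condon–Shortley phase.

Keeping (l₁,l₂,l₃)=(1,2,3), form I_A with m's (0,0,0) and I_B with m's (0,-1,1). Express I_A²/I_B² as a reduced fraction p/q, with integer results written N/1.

l's match ⇒ only the (l;m) 3-j factors differ between A and B.
A: triangle coeff Δ(1,2,3) = 1/105; Σ_t [0,0]: t=0:+1/4 = 1/4; (3j)²=3/35 [(1 2 3; 0 0 0)], sign=-1
B: triangle coeff Δ(1,2,3) = 1/105; Σ_t [0,0]: t=0:+1/6 = 1/6; (3j)²=8/105 [(1 2 3; 0 -1 1)], sign=+1
I_A²/I_B² = (3/35)/(8/105) = 9/8

9/8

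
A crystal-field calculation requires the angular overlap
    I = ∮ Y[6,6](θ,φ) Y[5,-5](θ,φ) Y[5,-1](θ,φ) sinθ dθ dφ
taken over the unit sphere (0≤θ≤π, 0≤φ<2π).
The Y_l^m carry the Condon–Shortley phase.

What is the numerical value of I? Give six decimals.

Rules hold: Σm=0, L=16 even, 1≤5≤11.
N = 13·11·11 = 1573
Δ = 6!·6!·4!/17! = 1/28588560
Racah Σ t=1..5: t=1:−1/345600 t=2:+1/13824 t=3:−1/5184 t=4:+1/13824 t=5:−1/345600 = -7/129600
⇒ 3j(6 5 5; 0 0 0)² = 80/7293, sgn +1
Racah Σ t=0..0: t=0:+1/12441600 = 1/12441600
⇒ 3j(6 5 5; 6 -5 -1)² = 3/442, sgn +1
4πI² = N·(3j₀)²·(3jₘ)² = 440/3757
I = +1·√(0.117115/4π) = 0.09653856

0.096539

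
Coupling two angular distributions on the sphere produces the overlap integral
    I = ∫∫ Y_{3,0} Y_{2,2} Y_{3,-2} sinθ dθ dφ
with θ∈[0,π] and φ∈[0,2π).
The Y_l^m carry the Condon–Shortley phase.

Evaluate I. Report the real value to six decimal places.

Checks pass: Σm=0; 8 even; l₃=3∈[1,5].
(2·3+1)(2·2+1)(2·3+1) = 245
Δ: 2! 4! 2! / 9! → 1/3780
sum: t=0:+1/24 t=1:−1/4 t=2:+1/24 = -1/6
3j²(3 2 3; 0 0 0) = Δ·Π!·Σ² = 4/105  (sign +1)
sum: t=2:+1/24 = 1/24
3j²(3 2 3; 0 2 -2) = Δ·Π!·Σ² = 1/21  (sign -1)
combine: 4πI² = 245·4/105·1/21 = 4/9
take √, sign -1: I = -0.18806319

-0.188063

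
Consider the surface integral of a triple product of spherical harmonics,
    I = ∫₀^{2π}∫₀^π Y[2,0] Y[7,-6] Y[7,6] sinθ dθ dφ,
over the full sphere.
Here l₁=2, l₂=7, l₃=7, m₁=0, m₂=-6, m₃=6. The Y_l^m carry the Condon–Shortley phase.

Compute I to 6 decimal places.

-0.148420

m-sum 0 ✓  L=16 even ✓  5≤7≤9 ✓
Π(2lᵢ+1) = 5×15×15 = 1125
triangle coeff Δ(2,7,7) = 1/185640
Σ_t [0,2]: t=0:+1/2419200 t=1:−1/518400 t=2:+1/2419200 = -1/907200
(3j)²=56/3315 [(2 7 7; 0 0 0)], sign=+1
Σ_t [0,1]: t=0:+1/159667200 t=1:−1/479001600 = 1/239500800
(3j)²=26/1785 [(2 7 7; 0 -6 6)], sign=-1
⇒ 4πI² = 80/289
I = (-1)√(80/289/(4π)) = -0.14841956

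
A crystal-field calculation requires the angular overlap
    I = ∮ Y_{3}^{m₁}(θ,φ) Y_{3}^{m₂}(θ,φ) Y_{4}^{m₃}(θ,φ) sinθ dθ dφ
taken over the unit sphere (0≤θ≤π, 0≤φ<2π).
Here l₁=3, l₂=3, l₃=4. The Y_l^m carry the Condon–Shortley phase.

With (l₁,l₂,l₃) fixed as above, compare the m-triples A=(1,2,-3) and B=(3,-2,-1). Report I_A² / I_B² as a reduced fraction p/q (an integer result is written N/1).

l's match ⇒ only the (l;m) 3-j factors differ between A and B.
A: triangle coeff Δ(3,3,4) = 1/34650; Σ_t [1,2]: t=1:−1/144 t=2:+1/288 = -1/288; (3j)²=1/99 [(3 3 4; 1 2 -3)], sign=+1
B: triangle coeff Δ(3,3,4) = 1/34650; Σ_t [0,0]: t=0:+1/288 = 1/288; (3j)²=5/231 [(3 3 4; 3 -2 -1)], sign=-1
I_A²/I_B² = (1/99)/(5/231) = 7/15

7/15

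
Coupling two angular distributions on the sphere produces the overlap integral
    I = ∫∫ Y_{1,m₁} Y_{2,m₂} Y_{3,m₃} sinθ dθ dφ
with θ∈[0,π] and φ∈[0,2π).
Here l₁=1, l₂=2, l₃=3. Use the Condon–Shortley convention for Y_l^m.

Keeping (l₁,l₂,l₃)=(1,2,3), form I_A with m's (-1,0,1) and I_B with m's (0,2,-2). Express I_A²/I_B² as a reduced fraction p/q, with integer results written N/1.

6/5

Shared (l₁,l₂,l₃)=(1,2,3): N and (l;000)² cancel in I_A²/I_B².
A: Δ = 0!·2!·4!/7! = 1/105; Racah Σ t=0..0: t=0:+1/8 = 1/8; ⇒ 3j(1 2 3; -1 0 1)² = 2/35, sgn +1
B: Δ = 0!·2!·4!/7! = 1/105; Racah Σ t=0..0: t=0:+1/24 = 1/24; ⇒ 3j(1 2 3; 0 2 -2)² = 1/21, sgn -1
I_A²/I_B² = (2/35)/(1/21) = 6/5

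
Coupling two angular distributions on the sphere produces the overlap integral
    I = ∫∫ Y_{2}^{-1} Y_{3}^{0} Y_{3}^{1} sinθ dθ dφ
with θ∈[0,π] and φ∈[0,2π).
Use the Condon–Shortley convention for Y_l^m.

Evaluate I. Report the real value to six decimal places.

-0.059471

Rules hold: Σm=0, L=8 even, 1≤3≤5.
N = 5·7·7 = 245
Δ = 2!·2!·4!/9! = 1/3780
Racah Σ t=0..2: t=0:+1/24 t=1:−1/4 t=2:+1/24 = -1/6
⇒ 3j(2 3 3; 0 0 0)² = 4/105, sgn +1
Racah Σ t=1..2: t=1:−1/8 t=2:+1/12 = -1/24
⇒ 3j(2 3 3; -1 0 1)² = 1/210, sgn -1
4πI² = N·(3j₀)²·(3jₘ)² = 2/45
I = -1·√(0.0444444/4π) = -0.05947080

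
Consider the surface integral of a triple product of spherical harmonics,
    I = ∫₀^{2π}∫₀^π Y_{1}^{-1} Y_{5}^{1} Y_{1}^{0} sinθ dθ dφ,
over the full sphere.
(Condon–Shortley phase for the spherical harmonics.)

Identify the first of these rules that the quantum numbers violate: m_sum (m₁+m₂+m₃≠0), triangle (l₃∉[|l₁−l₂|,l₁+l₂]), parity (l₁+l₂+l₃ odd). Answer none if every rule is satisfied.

triangle

Σmᵢ = 0  ✓
l₃∈[|l₁−l₂|,l₁+l₂]=[4,6], have l₃=1  ✗
Σlᵢ = 7 ⇒ odd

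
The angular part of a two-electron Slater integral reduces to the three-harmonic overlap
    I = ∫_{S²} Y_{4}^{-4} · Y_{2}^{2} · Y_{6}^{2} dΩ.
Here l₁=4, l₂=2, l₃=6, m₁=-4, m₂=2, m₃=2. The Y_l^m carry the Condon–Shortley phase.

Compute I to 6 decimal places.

0.015904

Rules hold: Σm=0, L=12 even, 2≤6≤6.
N = 9·5·13 = 585
Δ = 0!·8!·4!/13! = 1/6435
Racah Σ t=0..0: t=0:+1/2304 = 1/2304
⇒ 3j(4 2 6; 0 0 0)² = 5/143, sgn +1
Racah Σ t=0..0: t=0:+1/967680 = 1/967680
⇒ 3j(4 2 6; -4 2 2)² = 1/6435, sgn +1
4πI² = N·(3j₀)²·(3jₘ)² = 5/1573
I = +1·√(0.00317864/4π) = 0.01590434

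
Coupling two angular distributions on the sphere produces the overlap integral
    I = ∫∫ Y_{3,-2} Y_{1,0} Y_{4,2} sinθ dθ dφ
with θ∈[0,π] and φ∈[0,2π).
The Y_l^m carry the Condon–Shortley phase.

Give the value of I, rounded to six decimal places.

0.213244

m-sum 0 ✓  L=8 even ✓  2≤4≤4 ✓
Π(2lᵢ+1) = 7×3×9 = 189
triangle coeff Δ(3,1,4) = 1/252
Σ_t [0,0]: t=0:+1/36 = 1/36
(3j)²=4/63 [(3 1 4; 0 0 0)], sign=+1
Σ_t [0,0]: t=0:+1/120 = 1/120
(3j)²=1/21 [(3 1 4; -2 0 2)], sign=+1
⇒ 4πI² = 4/7
I = (+1)√(4/7/(4π)) = 0.21324362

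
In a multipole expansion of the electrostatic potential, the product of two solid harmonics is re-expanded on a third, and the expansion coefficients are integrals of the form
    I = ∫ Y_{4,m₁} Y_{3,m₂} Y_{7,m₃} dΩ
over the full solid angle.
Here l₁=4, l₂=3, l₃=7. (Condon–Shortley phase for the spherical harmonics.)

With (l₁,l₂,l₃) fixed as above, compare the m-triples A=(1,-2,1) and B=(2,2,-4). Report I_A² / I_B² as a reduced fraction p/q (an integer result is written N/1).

8/33

Shared (l₁,l₂,l₃)=(4,3,7): N and (l;000)² cancel in I_A²/I_B².
A: Δ = 0!·8!·6!/15! = 1/45045; Racah Σ t=0..0: t=0:+1/86400 = 1/86400; ⇒ 3j(4 3 7; 1 -2 1)² = 16/2145, sgn +1
B: Δ = 0!·8!·6!/15! = 1/45045; Racah Σ t=0..0: t=0:+1/172800 = 1/172800; ⇒ 3j(4 3 7; 2 2 -4)² = 2/65, sgn -1
I_A²/I_B² = (16/2145)/(2/65) = 8/33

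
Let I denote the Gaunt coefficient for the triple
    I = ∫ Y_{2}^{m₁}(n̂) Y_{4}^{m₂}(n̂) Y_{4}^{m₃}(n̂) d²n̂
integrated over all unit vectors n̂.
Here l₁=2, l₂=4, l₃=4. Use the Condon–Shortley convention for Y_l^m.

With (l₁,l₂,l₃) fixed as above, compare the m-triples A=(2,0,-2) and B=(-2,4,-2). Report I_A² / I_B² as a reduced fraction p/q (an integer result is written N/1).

Shared (l₁,l₂,l₃)=(2,4,4): N and (l;000)² cancel in I_A²/I_B².
A: Δ = 2!·2!·6!/11! = 1/13860; Racah Σ t=0..0: t=0:+1/192 = 1/192; ⇒ 3j(2 4 4; 2 0 -2)² = 3/77, sgn +1
B: Δ = 2!·2!·6!/11! = 1/13860; Racah Σ t=2..2: t=2:+1/2880 = 1/2880; ⇒ 3j(2 4 4; -2 4 -2)² = 2/165, sgn +1
I_A²/I_B² = (3/77)/(2/165) = 45/14

45/14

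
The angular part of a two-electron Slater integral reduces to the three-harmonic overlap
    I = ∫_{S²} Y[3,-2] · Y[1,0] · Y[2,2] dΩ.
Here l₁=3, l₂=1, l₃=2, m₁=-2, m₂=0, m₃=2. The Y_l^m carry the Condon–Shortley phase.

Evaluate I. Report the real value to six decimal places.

Rules hold: Σm=0, L=6 even, 2≤2≤4.
N = 7·3·5 = 105
Δ = 2!·4!·0!/7! = 1/105
Racah Σ t=1..1: t=1:−1/4 = -1/4
⇒ 3j(3 1 2; 0 0 0)² = 3/35, sgn -1
Racah Σ t=1..1: t=1:−1/24 = -1/24
⇒ 3j(3 1 2; -2 0 2)² = 1/21, sgn -1
4πI² = N·(3j₀)²·(3jₘ)² = 3/7
I = +1·√(0.428571/4π) = 0.18467439

0.184674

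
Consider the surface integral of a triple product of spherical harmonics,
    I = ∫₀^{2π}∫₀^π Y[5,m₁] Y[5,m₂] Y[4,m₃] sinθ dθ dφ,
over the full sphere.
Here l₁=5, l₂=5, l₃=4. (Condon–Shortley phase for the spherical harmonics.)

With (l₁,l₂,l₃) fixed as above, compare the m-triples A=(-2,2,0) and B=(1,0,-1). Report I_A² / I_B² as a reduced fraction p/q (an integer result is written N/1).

1/6

Same 5,5,4: normalisation and zero-m 3j drop out of the ratio.
A: Δ: 6! 4! 4! / 15! → 1/3153150; sum: t=3:−1/20736 t=4:+1/1728 t=5:−1/1920 t=6:+1/25920 = 1/20736; 3j²(5 5 4; -2 2 0) = Δ·Π!·Σ² = 1/2574  (sign +1)
B: Δ: 6! 4! 4! / 15! → 1/3153150; sum: t=1:−1/17280 t=2:+1/1152 t=3:−1/864 t=4:+1/6912 = -7/34560; 3j²(5 5 4; 1 0 -1) = Δ·Π!·Σ² = 1/429  (sign +1)
I_A²/I_B² = (1/2574)/(1/429) = 1/6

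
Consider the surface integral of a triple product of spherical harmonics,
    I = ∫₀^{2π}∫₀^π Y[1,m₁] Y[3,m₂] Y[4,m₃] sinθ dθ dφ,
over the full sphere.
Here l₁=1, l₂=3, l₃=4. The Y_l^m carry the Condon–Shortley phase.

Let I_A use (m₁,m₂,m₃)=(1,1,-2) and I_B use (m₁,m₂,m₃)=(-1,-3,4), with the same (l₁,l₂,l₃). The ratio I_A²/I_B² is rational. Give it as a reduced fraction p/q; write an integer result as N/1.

15/28

Shared (l₁,l₂,l₃)=(1,3,4): N and (l;000)² cancel in I_A²/I_B².
A: Δ = 0!·2!·6!/9! = 1/252; Racah Σ t=0..0: t=0:+1/96 = 1/96; ⇒ 3j(1 3 4; 1 1 -2)² = 5/84, sgn +1
B: Δ = 0!·2!·6!/9! = 1/252; Racah Σ t=0..0: t=0:+1/1440 = 1/1440; ⇒ 3j(1 3 4; -1 -3 4)² = 1/9, sgn +1
I_A²/I_B² = (5/84)/(1/9) = 15/28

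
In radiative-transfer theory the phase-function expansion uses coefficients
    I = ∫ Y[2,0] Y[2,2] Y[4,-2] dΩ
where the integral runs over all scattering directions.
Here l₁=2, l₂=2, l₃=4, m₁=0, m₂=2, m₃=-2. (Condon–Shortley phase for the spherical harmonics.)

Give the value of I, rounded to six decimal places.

0.156078

Rules hold: Σm=0, L=8 even, 0≤4≤4.
N = 5·5·9 = 225
Δ = 0!·4!·4!/9! = 1/630
Racah Σ t=0..0: t=0:+1/16 = 1/16
⇒ 3j(2 2 4; 0 0 0)² = 2/35, sgn +1
Racah Σ t=0..0: t=0:+1/96 = 1/96
⇒ 3j(2 2 4; 0 2 -2)² = 1/42, sgn +1
4πI² = N·(3j₀)²·(3jₘ)² = 15/49
I = +1·√(0.306122/4π) = 0.15607835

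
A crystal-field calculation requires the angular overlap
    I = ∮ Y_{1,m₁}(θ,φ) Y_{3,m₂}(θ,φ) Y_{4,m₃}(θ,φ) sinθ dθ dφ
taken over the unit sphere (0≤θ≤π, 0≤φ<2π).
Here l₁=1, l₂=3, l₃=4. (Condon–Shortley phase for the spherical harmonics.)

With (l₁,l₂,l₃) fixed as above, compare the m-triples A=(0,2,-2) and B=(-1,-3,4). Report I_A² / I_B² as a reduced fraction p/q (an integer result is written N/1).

l's match ⇒ only the (l;m) 3-j factors differ between A and B.
A: triangle coeff Δ(1,3,4) = 1/252; Σ_t [0,0]: t=0:+1/120 = 1/120; (3j)²=1/21 [(1 3 4; 0 2 -2)], sign=+1
B: triangle coeff Δ(1,3,4) = 1/252; Σ_t [0,0]: t=0:+1/1440 = 1/1440; (3j)²=1/9 [(1 3 4; -1 -3 4)], sign=+1
I_A²/I_B² = (1/21)/(1/9) = 3/7

3/7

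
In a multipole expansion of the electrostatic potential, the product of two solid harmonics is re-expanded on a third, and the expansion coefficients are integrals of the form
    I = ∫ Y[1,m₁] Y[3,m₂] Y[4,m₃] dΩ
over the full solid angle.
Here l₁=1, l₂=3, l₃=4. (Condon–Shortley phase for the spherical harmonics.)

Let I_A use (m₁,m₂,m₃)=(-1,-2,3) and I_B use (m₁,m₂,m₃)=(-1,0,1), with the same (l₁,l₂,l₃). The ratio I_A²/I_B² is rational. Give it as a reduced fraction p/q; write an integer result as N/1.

Shared (l₁,l₂,l₃)=(1,3,4): N and (l;000)² cancel in I_A²/I_B².
A: Δ = 0!·2!·6!/9! = 1/252; Racah Σ t=0..0: t=0:+1/240 = 1/240; ⇒ 3j(1 3 4; -1 -2 3)² = 1/12, sgn -1
B: Δ = 0!·2!·6!/9! = 1/252; Racah Σ t=0..0: t=0:+1/72 = 1/72; ⇒ 3j(1 3 4; -1 0 1)² = 5/126, sgn -1
I_A²/I_B² = (1/12)/(5/126) = 21/10

21/10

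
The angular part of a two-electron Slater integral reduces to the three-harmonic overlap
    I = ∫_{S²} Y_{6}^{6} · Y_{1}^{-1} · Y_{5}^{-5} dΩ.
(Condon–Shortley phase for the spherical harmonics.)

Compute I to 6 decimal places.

0.331940

m-sum 0 ✓  L=12 even ✓  5≤5≤7 ✓
Π(2lᵢ+1) = 13×3×11 = 429
triangle coeff Δ(6,1,5) = 1/858
Σ_t [1,1]: t=1:−1/14400 = -1/14400
(3j)²=6/143 [(6 1 5; 0 0 0)], sign=+1
Σ_t [0,0]: t=0:+1/7257600 = 1/7257600
(3j)²=1/13 [(6 1 5; 6 -1 -5)], sign=+1
⇒ 4πI² = 18/13
I = (+1)√(18/13/(4π)) = 0.33194004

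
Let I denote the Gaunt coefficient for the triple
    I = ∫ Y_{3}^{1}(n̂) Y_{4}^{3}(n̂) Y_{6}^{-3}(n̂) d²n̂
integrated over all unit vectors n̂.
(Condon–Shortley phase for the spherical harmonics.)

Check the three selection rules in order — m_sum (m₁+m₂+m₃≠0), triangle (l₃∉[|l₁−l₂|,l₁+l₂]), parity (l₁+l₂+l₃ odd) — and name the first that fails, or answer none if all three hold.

m_sum

azimuthal sum: 1 + 3 − 3 = 1  ✗
1 ≤ 6 ≤ 7 (triangle on l)
L = 3 + 4 + 6 = 13 (odd)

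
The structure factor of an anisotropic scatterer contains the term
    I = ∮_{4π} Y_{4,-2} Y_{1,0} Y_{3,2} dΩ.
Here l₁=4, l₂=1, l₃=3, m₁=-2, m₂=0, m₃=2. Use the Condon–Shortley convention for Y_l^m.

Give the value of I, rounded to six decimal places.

Rules hold: Σm=0, L=8 even, 3≤3≤5.
N = 9·3·7 = 189
Δ = 2!·6!·0!/9! = 1/252
Racah Σ t=1..1: t=1:−1/36 = -1/36
⇒ 3j(4 1 3; 0 0 0)² = 4/63, sgn +1
Racah Σ t=1..1: t=1:−1/120 = -1/120
⇒ 3j(4 1 3; -2 0 2)² = 1/21, sgn +1
4πI² = N·(3j₀)²·(3jₘ)² = 4/7
I = +1·√(0.571429/4π) = 0.21324362

0.213244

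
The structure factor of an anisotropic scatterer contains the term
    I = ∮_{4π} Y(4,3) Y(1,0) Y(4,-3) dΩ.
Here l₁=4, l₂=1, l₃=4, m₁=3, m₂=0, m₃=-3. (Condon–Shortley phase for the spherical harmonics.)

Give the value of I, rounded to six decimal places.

0.000000

L=9 odd ⇒ parity kills the (l;000) factor ⇒ I = 0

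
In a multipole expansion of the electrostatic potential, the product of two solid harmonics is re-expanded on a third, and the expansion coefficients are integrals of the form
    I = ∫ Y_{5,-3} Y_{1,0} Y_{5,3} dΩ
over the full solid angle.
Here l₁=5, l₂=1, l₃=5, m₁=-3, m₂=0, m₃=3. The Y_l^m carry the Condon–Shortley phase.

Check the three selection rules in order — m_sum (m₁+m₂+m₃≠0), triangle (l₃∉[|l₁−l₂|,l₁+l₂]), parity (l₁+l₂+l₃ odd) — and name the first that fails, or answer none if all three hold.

Σmᵢ = 0  ✓
l₃∈[|l₁−l₂|,l₁+l₂]=[4,6], have l₃=5  ✓
Σlᵢ = 11 ⇒ odd  ✗

parity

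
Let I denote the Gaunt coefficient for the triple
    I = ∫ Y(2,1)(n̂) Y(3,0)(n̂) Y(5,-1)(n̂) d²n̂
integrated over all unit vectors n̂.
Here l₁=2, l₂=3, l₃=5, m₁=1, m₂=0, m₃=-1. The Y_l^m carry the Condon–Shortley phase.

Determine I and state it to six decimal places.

-0.214318

Checks pass: Σm=0; 10 even; l₃=5∈[1,5].
(2·2+1)(2·3+1)(2·5+1) = 385
Δ: 0! 4! 6! / 11! → 1/2310
sum: t=0:+1/144 = 1/144
3j²(2 3 5; 0 0 0) = Δ·Π!·Σ² = 10/231  (sign -1)
sum: t=0:+1/216 = 1/216
3j²(2 3 5; 1 0 -1) = Δ·Π!·Σ² = 8/231  (sign +1)
combine: 4πI² = 385·10/231·8/231 = 400/693
take √, sign -1: I = -0.21431790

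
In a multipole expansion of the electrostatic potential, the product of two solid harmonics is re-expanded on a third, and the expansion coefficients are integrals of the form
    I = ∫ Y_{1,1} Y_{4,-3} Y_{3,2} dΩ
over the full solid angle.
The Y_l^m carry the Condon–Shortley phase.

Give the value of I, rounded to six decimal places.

Checks pass: Σm=0; 8 even; l₃=3∈[3,5].
(2·1+1)(2·4+1)(2·3+1) = 189
Δ: 2! 0! 6! / 9! → 1/252
sum: t=1:−1/36 = -1/36
3j²(1 4 3; 0 0 0) = Δ·Π!·Σ² = 4/63  (sign +1)
sum: t=0:+1/240 = 1/240
3j²(1 4 3; 1 -3 2) = Δ·Π!·Σ² = 1/12  (sign -1)
combine: 4πI² = 189·4/63·1/12 = 1/1
take √, sign -1: I = -0.28209479

-0.282095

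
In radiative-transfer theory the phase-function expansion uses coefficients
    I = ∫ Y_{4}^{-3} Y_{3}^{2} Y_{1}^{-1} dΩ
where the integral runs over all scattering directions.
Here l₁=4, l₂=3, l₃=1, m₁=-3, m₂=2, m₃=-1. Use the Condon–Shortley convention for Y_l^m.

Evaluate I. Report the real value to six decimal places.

0.000000

Σmᵢ = -2 ≠ 0, so the φ-integral vanishes; I = 0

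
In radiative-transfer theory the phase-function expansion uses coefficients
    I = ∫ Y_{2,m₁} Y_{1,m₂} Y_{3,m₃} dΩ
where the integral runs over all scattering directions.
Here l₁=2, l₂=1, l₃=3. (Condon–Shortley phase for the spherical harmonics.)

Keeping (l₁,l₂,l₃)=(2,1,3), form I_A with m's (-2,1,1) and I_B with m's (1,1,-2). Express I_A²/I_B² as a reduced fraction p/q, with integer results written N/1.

1/10

l's match ⇒ only the (l;m) 3-j factors differ between A and B.
A: triangle coeff Δ(2,1,3) = 1/105; Σ_t [0,0]: t=0:+1/48 = 1/48; (3j)²=1/105 [(2 1 3; -2 1 1)], sign=+1
B: triangle coeff Δ(2,1,3) = 1/105; Σ_t [0,0]: t=0:+1/12 = 1/12; (3j)²=2/21 [(2 1 3; 1 1 -2)], sign=-1
I_A²/I_B² = (1/105)/(2/21) = 1/10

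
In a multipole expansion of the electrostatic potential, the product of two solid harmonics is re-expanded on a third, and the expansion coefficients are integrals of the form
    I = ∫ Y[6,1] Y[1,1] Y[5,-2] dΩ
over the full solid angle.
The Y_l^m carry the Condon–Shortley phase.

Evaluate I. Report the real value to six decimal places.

Checks pass: Σm=0; 12 even; l₃=5∈[5,7].
(2·6+1)(2·1+1)(2·5+1) = 429
Δ: 2! 10! 0! / 13! → 1/858
sum: t=1:−1/14400 = -1/14400
3j²(6 1 5; 0 0 0) = Δ·Π!·Σ² = 6/143  (sign +1)
sum: t=2:+1/60480 = 1/60480
3j²(6 1 5; 1 1 -2) = Δ·Π!·Σ² = 5/429  (sign -1)
combine: 4πI² = 429·6/143·5/429 = 30/143
take √, sign -1: I = -0.12920749

-0.129207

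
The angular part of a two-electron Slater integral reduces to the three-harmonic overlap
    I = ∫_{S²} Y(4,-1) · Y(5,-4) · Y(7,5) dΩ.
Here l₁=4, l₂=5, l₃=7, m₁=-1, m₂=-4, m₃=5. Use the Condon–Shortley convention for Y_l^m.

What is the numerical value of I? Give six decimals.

m-sum 0 ✓  L=16 even ✓  1≤7≤9 ✓
Π(2lᵢ+1) = 9×11×15 = 1485
triangle coeff Δ(4,5,7) = 1/6126120
Σ_t [0,2]: t=0:+1/69120 t=1:−1/20736 t=2:+1/69120 = -1/51840
(3j)²=280/21879 [(4 5 7; 0 0 0)], sign=+1
Σ_t [0,1]: t=0:+1/1209600 t=1:−1/1935360 = 1/3225600
(3j)²=243/61880 [(4 5 7; -1 -4 5)], sign=+1
⇒ 4πI² = 3645/48841
I = (+1)√(3645/48841/(4π)) = 0.07706400

0.077064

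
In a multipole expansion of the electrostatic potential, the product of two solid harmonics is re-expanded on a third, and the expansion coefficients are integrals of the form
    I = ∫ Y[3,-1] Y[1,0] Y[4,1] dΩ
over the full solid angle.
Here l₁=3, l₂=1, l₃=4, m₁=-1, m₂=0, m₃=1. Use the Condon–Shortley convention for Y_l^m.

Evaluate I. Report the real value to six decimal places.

Checks pass: Σm=0; 8 even; l₃=4∈[2,4].
(2·3+1)(2·1+1)(2·4+1) = 189
Δ: 0! 6! 2! / 9! → 1/252
sum: t=0:+1/36 = 1/36
3j²(3 1 4; 0 0 0) = Δ·Π!·Σ² = 4/63  (sign +1)
sum: t=0:+1/48 = 1/48
3j²(3 1 4; -1 0 1) = Δ·Π!·Σ² = 5/84  (sign -1)
combine: 4πI² = 189·4/63·5/84 = 5/7
take √, sign -1: I = -0.23841361

-0.238414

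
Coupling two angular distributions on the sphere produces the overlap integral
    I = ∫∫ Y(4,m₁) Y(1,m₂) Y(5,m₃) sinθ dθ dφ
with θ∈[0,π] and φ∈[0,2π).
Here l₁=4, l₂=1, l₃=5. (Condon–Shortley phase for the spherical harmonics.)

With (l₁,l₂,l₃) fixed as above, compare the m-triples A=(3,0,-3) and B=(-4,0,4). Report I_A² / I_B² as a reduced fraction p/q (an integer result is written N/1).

16/9

l's match ⇒ only the (l;m) 3-j factors differ between A and B.
A: triangle coeff Δ(4,1,5) = 1/495; Σ_t [0,0]: t=0:+1/5040 = 1/5040; (3j)²=16/495 [(4 1 5; 3 0 -3)], sign=+1
B: triangle coeff Δ(4,1,5) = 1/495; Σ_t [0,0]: t=0:+1/40320 = 1/40320; (3j)²=1/55 [(4 1 5; -4 0 4)], sign=-1
I_A²/I_B² = (16/495)/(1/55) = 16/9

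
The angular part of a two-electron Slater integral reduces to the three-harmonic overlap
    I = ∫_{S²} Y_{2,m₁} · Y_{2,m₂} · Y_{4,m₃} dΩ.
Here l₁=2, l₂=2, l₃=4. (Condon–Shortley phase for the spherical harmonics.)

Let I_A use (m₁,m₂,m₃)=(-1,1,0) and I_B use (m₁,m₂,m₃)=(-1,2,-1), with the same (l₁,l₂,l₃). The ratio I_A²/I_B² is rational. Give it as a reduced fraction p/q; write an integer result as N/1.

16/5

Same 2,2,4: normalisation and zero-m 3j drop out of the ratio.
A: Δ: 0! 4! 4! / 9! → 1/630; sum: t=0:+1/36 = 1/36; 3j²(2 2 4; -1 1 0) = Δ·Π!·Σ² = 8/315  (sign +1)
B: Δ: 0! 4! 4! / 9! → 1/630; sum: t=0:+1/144 = 1/144; 3j²(2 2 4; -1 2 -1) = Δ·Π!·Σ² = 1/126  (sign -1)
I_A²/I_B² = (8/315)/(1/126) = 16/5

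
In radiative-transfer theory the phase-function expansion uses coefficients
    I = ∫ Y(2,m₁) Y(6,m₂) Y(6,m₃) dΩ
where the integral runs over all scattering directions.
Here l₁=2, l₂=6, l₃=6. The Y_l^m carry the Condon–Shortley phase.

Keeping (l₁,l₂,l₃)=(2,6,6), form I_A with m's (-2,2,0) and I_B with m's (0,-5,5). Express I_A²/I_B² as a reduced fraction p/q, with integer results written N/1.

280/121

l's match ⇒ only the (l;m) 3-j factors differ between A and B.
A: triangle coeff Δ(2,6,6) = 1/90090; Σ_t [2,2]: t=2:+1/69120 = 1/69120; (3j)²=4/143 [(2 6 6; -2 2 0)], sign=+1
B: triangle coeff Δ(2,6,6) = 1/90090; Σ_t [0,1]: t=0:+1/1451520 t=1:−1/3628800 = 1/2419200; (3j)²=11/910 [(2 6 6; 0 -5 5)], sign=-1
I_A²/I_B² = (4/143)/(11/910) = 280/121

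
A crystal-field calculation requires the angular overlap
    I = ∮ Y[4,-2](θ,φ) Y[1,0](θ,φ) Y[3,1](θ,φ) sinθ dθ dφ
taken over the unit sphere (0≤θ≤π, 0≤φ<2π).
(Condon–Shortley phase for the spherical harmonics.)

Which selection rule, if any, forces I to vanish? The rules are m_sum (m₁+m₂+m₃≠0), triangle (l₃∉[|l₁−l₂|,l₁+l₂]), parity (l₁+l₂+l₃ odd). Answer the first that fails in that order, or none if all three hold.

m_sum

azimuthal sum: -2 + 0 + 1 = -1  ✗
3 ≤ 3 ≤ 5 (triangle on l)
L = 4 + 1 + 3 = 8 (even)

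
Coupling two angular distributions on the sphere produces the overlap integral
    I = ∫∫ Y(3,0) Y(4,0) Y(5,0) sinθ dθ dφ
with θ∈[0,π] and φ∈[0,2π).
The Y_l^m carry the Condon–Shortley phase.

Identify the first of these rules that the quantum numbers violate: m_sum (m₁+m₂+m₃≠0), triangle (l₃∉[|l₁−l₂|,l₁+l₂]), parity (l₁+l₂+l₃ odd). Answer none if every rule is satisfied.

none

Σmᵢ = 0  ✓
l₃∈[|l₁−l₂|,l₁+l₂]=[1,7], have l₃=5  ✓
Σlᵢ = 12 ⇒ even  ✓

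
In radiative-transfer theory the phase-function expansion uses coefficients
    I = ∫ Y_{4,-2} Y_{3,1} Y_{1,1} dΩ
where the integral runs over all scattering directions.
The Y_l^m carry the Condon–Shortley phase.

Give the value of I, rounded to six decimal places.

Checks pass: Σm=0; 8 even; l₃=1∈[1,7].
(2·4+1)(2·3+1)(2·1+1) = 189
Δ: 6! 2! 0! / 9! → 1/252
sum: t=3:−1/36 = -1/36
3j²(4 3 1; 0 0 0) = Δ·Π!·Σ² = 4/63  (sign +1)
sum: t=4:+1/96 = 1/96
3j²(4 3 1; -2 1 1) = Δ·Π!·Σ² = 5/84  (sign +1)
combine: 4πI² = 189·4/63·5/84 = 5/7
take √, sign +1: I = 0.23841361

0.238414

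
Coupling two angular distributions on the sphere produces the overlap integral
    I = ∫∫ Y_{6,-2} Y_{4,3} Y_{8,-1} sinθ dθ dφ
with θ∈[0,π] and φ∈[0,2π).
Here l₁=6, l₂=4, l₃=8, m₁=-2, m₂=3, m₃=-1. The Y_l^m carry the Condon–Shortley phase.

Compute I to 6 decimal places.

0.158791

Checks pass: Σm=0; 18 even; l₃=8∈[2,10].
(2·6+1)(2·4+1)(2·8+1) = 1989
Δ: 2! 10! 6! / 19! → 1/23279256
sum: t=0:+1/1658880 t=1:−1/518400 t=2:+1/1658880 = -1/1382400
3j²(6 4 8; 0 0 0) = Δ·Π!·Σ² = 504/46189  (sign -1)
sum: t=1:−1/21772800 t=2:+1/4147200 = 17/87091200
3j²(6 4 8; -2 3 -1) = Δ·Π!·Σ² = 119/8151  (sign -1)
combine: 4πI² = 1989·504/46189·119/8151 = 179928/567853
take √, sign +1: I = 0.15879122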